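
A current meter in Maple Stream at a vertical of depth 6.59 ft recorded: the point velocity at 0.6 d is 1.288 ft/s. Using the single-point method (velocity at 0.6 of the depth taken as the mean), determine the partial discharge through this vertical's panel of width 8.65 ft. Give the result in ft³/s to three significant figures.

73.4 ft³/s

v̄ = v₀.₆ = 1.288 ft/s
q = v̄ × d × w = 1.288 × 6.59 × 8.65 = 73.42 ft³/s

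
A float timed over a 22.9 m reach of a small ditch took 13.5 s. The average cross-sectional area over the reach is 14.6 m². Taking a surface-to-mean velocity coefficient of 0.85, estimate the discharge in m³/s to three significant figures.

21.1 m³/s

v_surface = L / t̄ = 22.9 / 13.5 = 1.696 m/s
v_mean = 0.85 × 1.696 = 1.442 m/s
Q = A × v_mean = 14.6 × 1.442 = 21.05 m³/s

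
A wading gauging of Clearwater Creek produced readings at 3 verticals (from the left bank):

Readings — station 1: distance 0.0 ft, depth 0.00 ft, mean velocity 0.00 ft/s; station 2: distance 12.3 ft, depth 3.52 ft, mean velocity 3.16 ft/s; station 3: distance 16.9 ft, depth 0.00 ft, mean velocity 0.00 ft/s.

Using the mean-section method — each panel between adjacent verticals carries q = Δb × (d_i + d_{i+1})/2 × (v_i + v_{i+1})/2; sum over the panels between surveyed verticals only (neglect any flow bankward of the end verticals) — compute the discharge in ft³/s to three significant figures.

47.0 ft³/s

Panel 1-2: Δb = 12.3 ft, d̄ = (0.00+3.52)/2 = 1.76, v̄ = (0.00+3.16)/2 = 1.58 → q = 12.3×1.76×1.58 = 34.20 ft³/s
Panel 2-3: Δb = 4.6 ft, d̄ = (3.52+0.00)/2 = 1.76, v̄ = (3.16+0.00)/2 = 1.58 → q = 4.6×1.76×1.58 = 12.79 ft³/s
Q = Σ q = 47.00 ft³/s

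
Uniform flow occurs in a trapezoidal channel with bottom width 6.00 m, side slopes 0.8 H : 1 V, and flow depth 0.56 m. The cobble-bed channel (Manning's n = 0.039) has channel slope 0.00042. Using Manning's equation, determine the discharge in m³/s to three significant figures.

A = (b + z·y)·y = (6.00 + 0.8×0.56)×0.56 = 3.611 m²
P = b + 2y√(1+z²) = 6.00 + 2×0.56×√(1+0.8²) = 7.434 m
R = A/P = 3.611/7.434 = 0.4857 m
Q = (1/n)·A·R^(2/3)·S^(1/2) = (1/0.039) × 3.611 × 0.4857^(2/3) × 0.00042^(1/2) = 1.172 m³/s

1.17 m³/s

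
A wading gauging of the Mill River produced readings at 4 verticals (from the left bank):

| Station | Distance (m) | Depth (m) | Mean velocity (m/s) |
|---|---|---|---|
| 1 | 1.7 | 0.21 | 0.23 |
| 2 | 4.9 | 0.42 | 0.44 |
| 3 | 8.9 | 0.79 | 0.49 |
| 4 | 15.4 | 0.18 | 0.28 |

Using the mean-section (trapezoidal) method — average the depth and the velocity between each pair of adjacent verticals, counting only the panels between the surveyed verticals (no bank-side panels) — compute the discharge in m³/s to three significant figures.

2.68 m³/s

Panel 1-2: Δb = 3.2 m, d̄ = (0.21+0.42)/2 = 0.315, v̄ = (0.23+0.44)/2 = 0.335 → q = 3.2×0.315×0.335 = 0.3377 m³/s
Panel 2-3: Δb = 4 m, d̄ = (0.42+0.79)/2 = 0.605, v̄ = (0.44+0.49)/2 = 0.465 → q = 4×0.605×0.465 = 1.125 m³/s
Panel 3-4: Δb = 6.5 m, d̄ = (0.79+0.18)/2 = 0.485, v̄ = (0.49+0.28)/2 = 0.385 → q = 6.5×0.485×0.385 = 1.214 m³/s
Q = Σ q = 2.677 m³/s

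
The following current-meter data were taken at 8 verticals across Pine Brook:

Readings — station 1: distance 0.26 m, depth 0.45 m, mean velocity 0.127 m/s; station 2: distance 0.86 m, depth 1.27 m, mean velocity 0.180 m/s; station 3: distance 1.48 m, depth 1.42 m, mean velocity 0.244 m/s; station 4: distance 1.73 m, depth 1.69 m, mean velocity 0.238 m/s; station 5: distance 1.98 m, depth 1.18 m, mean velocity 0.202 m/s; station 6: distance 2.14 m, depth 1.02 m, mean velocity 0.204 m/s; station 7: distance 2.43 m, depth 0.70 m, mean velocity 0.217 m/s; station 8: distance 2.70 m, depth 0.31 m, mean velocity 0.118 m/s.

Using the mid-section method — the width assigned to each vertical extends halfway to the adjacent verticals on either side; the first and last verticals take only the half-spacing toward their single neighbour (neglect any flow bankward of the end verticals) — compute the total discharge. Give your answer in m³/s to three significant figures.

w_1 = (0.86 − 0.26)/2 = 0.3 m; q_1 = 0.127 × 0.45 × 0.3 = 0.01715 m³/s
w_2 = (1.48 − 0.26)/2 = 0.61 m; q_2 = 0.180 × 1.27 × 0.61 = 0.1394 m³/s
w_3 = (1.73 − 0.86)/2 = 0.435 m; q_3 = 0.244 × 1.42 × 0.435 = 0.1507 m³/s
w_4 = (1.98 − 1.48)/2 = 0.25 m; q_4 = 0.238 × 1.69 × 0.25 = 0.1006 m³/s
w_5 = (2.14 − 1.73)/2 = 0.205 m; q_5 = 0.202 × 1.18 × 0.205 = 0.04886 m³/s
w_6 = (2.43 − 1.98)/2 = 0.225 m; q_6 = 0.204 × 1.02 × 0.225 = 0.04682 m³/s
w_7 = (2.70 − 2.14)/2 = 0.28 m; q_7 = 0.217 × 0.70 × 0.28 = 0.04253 m³/s
w_8 = (2.70 − 2.43)/2 = 0.135 m; q_8 = 0.118 × 0.31 × 0.135 = 0.004938 m³/s
Q = Σ qᵢ = 0.5510 m³/s

0.551 m³/s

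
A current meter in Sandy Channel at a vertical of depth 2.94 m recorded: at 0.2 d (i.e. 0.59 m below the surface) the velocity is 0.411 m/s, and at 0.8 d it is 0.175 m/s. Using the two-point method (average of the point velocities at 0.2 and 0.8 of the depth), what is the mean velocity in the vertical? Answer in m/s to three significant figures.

v̄ = (0.411 + 0.175) / 2 = 0.2930 m/s

0.293 m/s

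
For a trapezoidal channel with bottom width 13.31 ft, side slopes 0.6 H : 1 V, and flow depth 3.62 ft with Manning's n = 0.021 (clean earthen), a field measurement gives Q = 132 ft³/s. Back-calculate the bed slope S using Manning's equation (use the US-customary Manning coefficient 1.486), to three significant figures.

A = (b + z·y)·y = (13.31 + 0.6×3.62)×3.62 = 56.04 ft²
P = b + 2y√(1+z²) = 13.31 + 2×3.62×√(1+0.6²) = 21.75 ft
R = A/P = 56.04/21.75 = 2.576 ft
S = (Q·n / (1.486·A·R^(2/3)))² = (132×0.021 / (1.486×56.04×1.879))² = 0.0003137

0.000314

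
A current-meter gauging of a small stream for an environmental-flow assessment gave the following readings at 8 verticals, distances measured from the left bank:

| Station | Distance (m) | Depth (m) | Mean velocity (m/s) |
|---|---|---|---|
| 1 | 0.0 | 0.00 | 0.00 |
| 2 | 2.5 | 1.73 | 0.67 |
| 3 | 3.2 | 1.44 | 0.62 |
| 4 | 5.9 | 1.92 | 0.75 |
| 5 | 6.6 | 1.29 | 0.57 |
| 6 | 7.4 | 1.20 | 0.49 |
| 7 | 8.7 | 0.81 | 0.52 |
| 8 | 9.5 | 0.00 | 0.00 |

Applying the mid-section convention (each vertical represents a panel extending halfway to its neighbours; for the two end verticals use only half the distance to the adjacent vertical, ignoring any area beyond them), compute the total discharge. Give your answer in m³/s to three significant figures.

7.43 m³/s

w_2 = (3.2 − 0.0)/2 = 1.6 m; q_2 = 0.67 × 1.73 × 1.6 = 1.855 m³/s
w_3 = (5.9 − 2.5)/2 = 1.7 m; q_3 = 0.62 × 1.44 × 1.7 = 1.518 m³/s
w_4 = (6.6 − 3.2)/2 = 1.7 m; q_4 = 0.75 × 1.92 × 1.7 = 2.448 m³/s
w_5 = (7.4 − 5.9)/2 = 0.75 m; q_5 = 0.57 × 1.29 × 0.75 = 0.5515 m³/s
w_6 = (8.7 − 6.6)/2 = 1.05 m; q_6 = 0.49 × 1.20 × 1.05 = 0.6174 m³/s
w_7 = (9.5 − 7.4)/2 = 1.05 m; q_7 = 0.52 × 0.81 × 1.05 = 0.4423 m³/s
Stations 1, 8 contribute zero (depth or velocity is 0).
Q = Σ qᵢ = 7.431 m³/s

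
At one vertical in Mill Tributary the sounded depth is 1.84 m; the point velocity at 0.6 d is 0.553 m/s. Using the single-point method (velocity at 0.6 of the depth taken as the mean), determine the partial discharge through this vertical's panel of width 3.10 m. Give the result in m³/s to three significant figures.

v̄ = v₀.₆ = 0.553 m/s
q = v̄ × d × w = 0.5530 × 1.84 × 3.10 = 3.154 m³/s

3.15 m³/s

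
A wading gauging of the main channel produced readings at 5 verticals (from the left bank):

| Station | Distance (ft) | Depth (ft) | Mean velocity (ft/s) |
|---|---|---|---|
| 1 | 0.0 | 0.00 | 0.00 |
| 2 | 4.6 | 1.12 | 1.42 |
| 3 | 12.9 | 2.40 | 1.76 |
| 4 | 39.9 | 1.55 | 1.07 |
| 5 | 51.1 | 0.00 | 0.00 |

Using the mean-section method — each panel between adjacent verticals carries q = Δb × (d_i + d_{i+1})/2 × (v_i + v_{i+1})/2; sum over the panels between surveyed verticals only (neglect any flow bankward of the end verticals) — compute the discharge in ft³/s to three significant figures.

105 ft³/s

Panel 1-2: Δb = 4.6 ft, d̄ = (0.00+1.12)/2 = 0.56, v̄ = (0.00+1.42)/2 = 0.71 → q = 4.6×0.56×0.71 = 1.829 ft³/s
Panel 2-3: Δb = 8.3 ft, d̄ = (1.12+2.40)/2 = 1.76, v̄ = (1.42+1.76)/2 = 1.59 → q = 8.3×1.76×1.59 = 23.23 ft³/s
Panel 3-4: Δb = 27 ft, d̄ = (2.40+1.55)/2 = 1.975, v̄ = (1.76+1.07)/2 = 1.415 → q = 27×1.975×1.415 = 75.45 ft³/s
Panel 4-5: Δb = 11.2 ft, d̄ = (1.55+0.00)/2 = 0.775, v̄ = (1.07+0.00)/2 = 0.535 → q = 11.2×0.775×0.535 = 4.644 ft³/s
Q = Σ q = 105.2 ft³/s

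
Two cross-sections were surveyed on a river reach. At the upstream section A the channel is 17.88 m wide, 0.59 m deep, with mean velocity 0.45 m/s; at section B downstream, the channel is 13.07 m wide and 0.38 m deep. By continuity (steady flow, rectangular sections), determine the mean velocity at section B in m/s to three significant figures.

0.956 m/s

Q = A₁V₁ = (17.88×0.59) × 0.45 = 4.747 m³/s
A₂ = 13.07 × 0.38 = 4.967 m²
V₂ = Q/A₂ = 4.747/4.967 = 0.9558 m/s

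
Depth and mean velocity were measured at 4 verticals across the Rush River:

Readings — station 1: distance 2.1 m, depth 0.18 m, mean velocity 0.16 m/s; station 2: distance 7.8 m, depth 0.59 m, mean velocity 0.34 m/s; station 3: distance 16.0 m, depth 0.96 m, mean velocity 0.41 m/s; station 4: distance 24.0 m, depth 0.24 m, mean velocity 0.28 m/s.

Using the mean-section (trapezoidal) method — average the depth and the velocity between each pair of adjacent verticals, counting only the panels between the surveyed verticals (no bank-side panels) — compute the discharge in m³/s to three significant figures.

Panel 1-2: Δb = 5.7 m, d̄ = (0.18+0.59)/2 = 0.385, v̄ = (0.16+0.34)/2 = 0.25 → q = 5.7×0.385×0.25 = 0.5486 m³/s
Panel 2-3: Δb = 8.2 m, d̄ = (0.59+0.96)/2 = 0.775, v̄ = (0.34+0.41)/2 = 0.375 → q = 8.2×0.775×0.375 = 2.383 m³/s
Panel 3-4: Δb = 8 m, d̄ = (0.96+0.24)/2 = 0.6, v̄ = (0.41+0.28)/2 = 0.345 → q = 8×0.6×0.345 = 1.656 m³/s
Q = Σ q = 4.588 m³/s

4.59 m³/s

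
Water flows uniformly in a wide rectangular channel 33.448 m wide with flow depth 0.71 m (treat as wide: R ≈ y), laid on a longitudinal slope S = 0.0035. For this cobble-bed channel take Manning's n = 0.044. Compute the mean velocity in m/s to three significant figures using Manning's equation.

A = b·y = 33.448 × 0.71 = 23.75 m²
Wide channel: R ≈ y = 0.71 m
Q = (1/n)·A·R^(2/3)·S^(1/2) = (1/0.044) × 23.75 × 0.7100^(2/3) × 0.0035^(1/2) = 25.41 m³/s
V = Q/A = 25.41/23.75 = 1.070 m/s

1.07 m/s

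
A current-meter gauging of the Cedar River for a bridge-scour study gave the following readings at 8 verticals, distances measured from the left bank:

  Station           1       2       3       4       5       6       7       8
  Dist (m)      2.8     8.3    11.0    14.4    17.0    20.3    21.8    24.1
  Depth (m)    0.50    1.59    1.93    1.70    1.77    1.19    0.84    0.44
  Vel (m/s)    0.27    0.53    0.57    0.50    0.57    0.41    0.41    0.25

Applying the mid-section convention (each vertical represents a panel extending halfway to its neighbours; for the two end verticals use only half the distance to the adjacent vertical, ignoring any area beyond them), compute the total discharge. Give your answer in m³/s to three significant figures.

14.7 m³/s

w_1 = (8.3 − 2.8)/2 = 2.75 m; q_1 = 0.27 × 0.50 × 2.75 = 0.3713 m³/s
w_2 = (11.0 − 2.8)/2 = 4.1 m; q_2 = 0.53 × 1.59 × 4.1 = 3.455 m³/s
w_3 = (14.4 − 8.3)/2 = 3.05 m; q_3 = 0.57 × 1.93 × 3.05 = 3.355 m³/s
w_4 = (17.0 − 11.0)/2 = 3 m; q_4 = 0.50 × 1.70 × 3 = 2.550 m³/s
w_5 = (20.3 − 14.4)/2 = 2.95 m; q_5 = 0.57 × 1.77 × 2.95 = 2.976 m³/s
w_6 = (21.8 − 17.0)/2 = 2.4 m; q_6 = 0.41 × 1.19 × 2.4 = 1.171 m³/s
w_7 = (24.1 − 20.3)/2 = 1.9 m; q_7 = 0.41 × 0.84 × 1.9 = 0.6544 m³/s
w_8 = (24.1 − 21.8)/2 = 1.15 m; q_8 = 0.25 × 0.44 × 1.15 = 0.1265 m³/s
Q = Σ qᵢ = 14.66 m³/s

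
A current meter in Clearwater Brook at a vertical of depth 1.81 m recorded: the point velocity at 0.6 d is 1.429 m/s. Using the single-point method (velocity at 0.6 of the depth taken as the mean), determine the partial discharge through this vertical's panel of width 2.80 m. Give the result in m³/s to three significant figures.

v̄ = v₀.₆ = 1.429 m/s
q = v̄ × d × w = 1.429 × 1.81 × 2.80 = 7.242 m³/s

7.24 m³/s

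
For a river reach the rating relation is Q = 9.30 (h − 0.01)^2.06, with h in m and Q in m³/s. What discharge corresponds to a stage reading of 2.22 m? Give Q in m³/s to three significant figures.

Q = 9.30 × (2.22 − 0.01)^2.06 = 9.30 × 2.21^2.06 = 47.64 m³/s

47.6 m³/s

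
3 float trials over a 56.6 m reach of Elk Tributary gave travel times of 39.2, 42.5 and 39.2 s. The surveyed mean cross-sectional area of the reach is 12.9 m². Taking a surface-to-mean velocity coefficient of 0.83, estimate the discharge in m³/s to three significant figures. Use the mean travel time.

15.0 m³/s

t̄ = (39.2 + 42.5 + 39.2) / 3 = 40.3 s
v_surface = L / t̄ = 56.6 / 40.3 = 1.404 m/s
v_mean = 0.83 × 1.404 = 1.166 m/s
Q = A × v_mean = 12.9 × 1.166 = 15.04 m³/s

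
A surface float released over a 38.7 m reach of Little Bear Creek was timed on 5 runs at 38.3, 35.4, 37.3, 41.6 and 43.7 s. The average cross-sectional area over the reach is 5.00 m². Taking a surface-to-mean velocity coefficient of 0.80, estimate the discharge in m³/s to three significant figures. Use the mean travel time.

3.94 m³/s

t̄ = (38.3 + 35.4 + 37.3 + 41.6 + 43.7) / 5 = 39.26 s
v_surface = L / t̄ = 38.7 / 39.26 = 0.9857 m/s
v_mean = 0.80 × 0.9857 = 0.7886 m/s
Q = A × v_mean = 5.00 × 0.7886 = 3.943 m³/s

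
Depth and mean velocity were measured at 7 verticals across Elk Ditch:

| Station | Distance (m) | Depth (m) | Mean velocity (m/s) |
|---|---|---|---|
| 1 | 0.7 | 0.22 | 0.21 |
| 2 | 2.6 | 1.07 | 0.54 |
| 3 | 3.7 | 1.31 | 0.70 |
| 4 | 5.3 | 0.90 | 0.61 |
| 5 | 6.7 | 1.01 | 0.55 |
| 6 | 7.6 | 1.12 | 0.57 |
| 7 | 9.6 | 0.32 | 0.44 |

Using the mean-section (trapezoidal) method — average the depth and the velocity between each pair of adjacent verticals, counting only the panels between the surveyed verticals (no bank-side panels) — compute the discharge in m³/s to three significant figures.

Panel 1-2: Δb = 1.9 m, d̄ = (0.22+1.07)/2 = 0.645, v̄ = (0.21+0.54)/2 = 0.375 → q = 1.9×0.645×0.375 = 0.4596 m³/s
Panel 2-3: Δb = 1.1 m, d̄ = (1.07+1.31)/2 = 1.19, v̄ = (0.54+0.70)/2 = 0.62 → q = 1.1×1.19×0.62 = 0.8116 m³/s
Panel 3-4: Δb = 1.6 m, d̄ = (1.31+0.90)/2 = 1.105, v̄ = (0.70+0.61)/2 = 0.655 → q = 1.6×1.105×0.655 = 1.158 m³/s
Panel 4-5: Δb = 1.4 m, d̄ = (0.90+1.01)/2 = 0.955, v̄ = (0.61+0.55)/2 = 0.58 → q = 1.4×0.955×0.58 = 0.7755 m³/s
Panel 5-6: Δb = 0.9 m, d̄ = (1.01+1.12)/2 = 1.065, v̄ = (0.55+0.57)/2 = 0.56 → q = 0.9×1.065×0.56 = 0.5368 m³/s
Panel 6-7: Δb = 2 m, d̄ = (1.12+0.32)/2 = 0.72, v̄ = (0.57+0.44)/2 = 0.505 → q = 2×0.72×0.505 = 0.7272 m³/s
Q = Σ q = 4.469 m³/s

4.47 m³/s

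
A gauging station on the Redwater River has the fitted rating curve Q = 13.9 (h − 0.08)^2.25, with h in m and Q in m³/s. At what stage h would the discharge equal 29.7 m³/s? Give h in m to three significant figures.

1.48 m

h − h₀ = (Q/C)^(1/b) = (29.7/13.9)^(1/2.25) = 1.401 m
h = 0.08 + 1.401 = 1.481 m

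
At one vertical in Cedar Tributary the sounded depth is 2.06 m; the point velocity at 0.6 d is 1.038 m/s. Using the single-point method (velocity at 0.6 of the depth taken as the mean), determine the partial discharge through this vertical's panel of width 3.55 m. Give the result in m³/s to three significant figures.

7.59 m³/s

v̄ = v₀.₆ = 1.038 m/s
q = v̄ × d × w = 1.038 × 2.06 × 3.55 = 7.591 m³/s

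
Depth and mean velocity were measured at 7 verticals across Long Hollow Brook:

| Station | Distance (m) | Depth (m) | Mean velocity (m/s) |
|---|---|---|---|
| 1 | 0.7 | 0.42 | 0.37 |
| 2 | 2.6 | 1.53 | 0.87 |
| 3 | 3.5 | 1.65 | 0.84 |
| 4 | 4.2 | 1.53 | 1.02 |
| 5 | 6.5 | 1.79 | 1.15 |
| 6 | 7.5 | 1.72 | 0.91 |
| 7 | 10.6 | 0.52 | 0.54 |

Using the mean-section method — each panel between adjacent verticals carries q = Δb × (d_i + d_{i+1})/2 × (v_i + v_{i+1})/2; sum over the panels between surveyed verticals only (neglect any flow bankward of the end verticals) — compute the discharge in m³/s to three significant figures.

11.9 m³/s

Panel 1-2: Δb = 1.9 m, d̄ = (0.42+1.53)/2 = 0.975, v̄ = (0.37+0.87)/2 = 0.62 → q = 1.9×0.975×0.62 = 1.149 m³/s
Panel 2-3: Δb = 0.9 m, d̄ = (1.53+1.65)/2 = 1.59, v̄ = (0.87+0.84)/2 = 0.855 → q = 0.9×1.59×0.855 = 1.224 m³/s
Panel 3-4: Δb = 0.7 m, d̄ = (1.65+1.53)/2 = 1.59, v̄ = (0.84+1.02)/2 = 0.93 → q = 0.7×1.59×0.93 = 1.035 m³/s
Panel 4-5: Δb = 2.3 m, d̄ = (1.53+1.79)/2 = 1.66, v̄ = (1.02+1.15)/2 = 1.085 → q = 2.3×1.66×1.085 = 4.143 m³/s
Panel 5-6: Δb = 1 m, d̄ = (1.79+1.72)/2 = 1.755, v̄ = (1.15+0.91)/2 = 1.03 → q = 1×1.755×1.03 = 1.808 m³/s
Panel 6-7: Δb = 3.1 m, d̄ = (1.72+0.52)/2 = 1.12, v̄ = (0.91+0.54)/2 = 0.725 → q = 3.1×1.12×0.725 = 2.517 m³/s
Q = Σ q = 11.87 m³/s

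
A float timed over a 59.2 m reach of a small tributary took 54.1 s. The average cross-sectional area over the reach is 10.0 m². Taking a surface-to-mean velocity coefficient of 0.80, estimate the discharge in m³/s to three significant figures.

v_surface = L / t̄ = 59.2 / 54.1 = 1.094 m/s
v_mean = 0.80 × 1.094 = 0.8754 m/s
Q = A × v_mean = 10.0 × 0.8754 = 8.754 m³/s

8.75 m³/s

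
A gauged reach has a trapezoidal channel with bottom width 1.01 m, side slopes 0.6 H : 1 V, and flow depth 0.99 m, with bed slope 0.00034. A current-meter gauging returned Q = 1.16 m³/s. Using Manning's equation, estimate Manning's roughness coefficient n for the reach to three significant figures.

A = (b + z·y)·y = (1.01 + 0.6×0.99)×0.99 = 1.588 m²
P = b + 2y√(1+z²) = 1.01 + 2×0.99×√(1+0.6²) = 3.319 m
R = A/P = 1.588/3.319 = 0.4784 m
n = (1/Q)·A·R^(2/3)·S^(1/2) = (1/1.16) × 1.588 × 0.6117 × 0.01844 = 0.01544

0.0154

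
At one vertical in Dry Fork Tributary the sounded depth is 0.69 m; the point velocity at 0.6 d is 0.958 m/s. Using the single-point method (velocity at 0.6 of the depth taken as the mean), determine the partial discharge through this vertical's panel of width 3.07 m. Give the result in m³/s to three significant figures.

v̄ = v₀.₆ = 0.958 m/s
q = v̄ × d × w = 0.9580 × 0.69 × 3.07 = 2.029 m³/s

2.03 m³/s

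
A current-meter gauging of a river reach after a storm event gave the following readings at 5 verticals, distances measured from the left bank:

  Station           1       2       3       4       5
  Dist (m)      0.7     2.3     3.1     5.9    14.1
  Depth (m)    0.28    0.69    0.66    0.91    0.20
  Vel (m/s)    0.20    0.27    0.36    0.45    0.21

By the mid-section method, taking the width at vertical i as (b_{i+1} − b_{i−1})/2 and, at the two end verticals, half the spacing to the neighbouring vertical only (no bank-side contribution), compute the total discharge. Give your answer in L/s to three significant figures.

w_1 = (2.3 − 0.7)/2 = 0.8 m; q_1 = 0.20 × 0.28 × 0.8 = 0.04480 m³/s
w_2 = (3.1 − 0.7)/2 = 1.2 m; q_2 = 0.27 × 0.69 × 1.2 = 0.2236 m³/s
w_3 = (5.9 − 2.3)/2 = 1.8 m; q_3 = 0.36 × 0.66 × 1.8 = 0.4277 m³/s
w_4 = (14.1 − 3.1)/2 = 5.5 m; q_4 = 0.45 × 0.91 × 5.5 = 2.252 m³/s
w_5 = (14.1 − 5.9)/2 = 4.1 m; q_5 = 0.21 × 0.20 × 4.1 = 0.1722 m³/s
Q = Σ qᵢ = 3.120 m³/s
= 3.120 × 1000 = 3120 L/s

3120 L/s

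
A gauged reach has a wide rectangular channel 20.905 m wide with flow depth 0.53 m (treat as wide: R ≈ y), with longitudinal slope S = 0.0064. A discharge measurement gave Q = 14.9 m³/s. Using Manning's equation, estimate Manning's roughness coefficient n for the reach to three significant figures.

0.0390

A = b·y = 20.905 × 0.53 = 11.08 m²
Wide channel: R ≈ y = 0.53 m
n = (1/Q)·A·R^(2/3)·S^(1/2) = (1/14.9) × 11.08 × 0.6549 × 0.08000 = 0.03896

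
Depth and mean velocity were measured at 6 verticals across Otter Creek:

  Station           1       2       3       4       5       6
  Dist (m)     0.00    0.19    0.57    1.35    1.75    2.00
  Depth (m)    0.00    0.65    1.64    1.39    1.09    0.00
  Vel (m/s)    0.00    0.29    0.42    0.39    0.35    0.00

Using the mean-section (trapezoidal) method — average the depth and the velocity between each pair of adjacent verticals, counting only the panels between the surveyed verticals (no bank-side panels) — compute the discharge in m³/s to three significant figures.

0.849 m³/s

Panel 1-2: Δb = 0.19 m, d̄ = (0.00+0.65)/2 = 0.325, v̄ = (0.00+0.29)/2 = 0.145 → q = 0.19×0.325×0.145 = 0.008954 m³/s
Panel 2-3: Δb = 0.38 m, d̄ = (0.65+1.64)/2 = 1.145, v̄ = (0.29+0.42)/2 = 0.355 → q = 0.38×1.145×0.355 = 0.1545 m³/s
Panel 3-4: Δb = 0.78 m, d̄ = (1.64+1.39)/2 = 1.515, v̄ = (0.42+0.39)/2 = 0.405 → q = 0.78×1.515×0.405 = 0.4786 m³/s
Panel 4-5: Δb = 0.4 m, d̄ = (1.39+1.09)/2 = 1.24, v̄ = (0.39+0.35)/2 = 0.37 → q = 0.4×1.24×0.37 = 0.1835 m³/s
Panel 5-6: Δb = 0.25 m, d̄ = (1.09+0.00)/2 = 0.545, v̄ = (0.35+0.00)/2 = 0.175 → q = 0.25×0.545×0.175 = 0.02384 m³/s
Q = Σ q = 0.8494 m³/s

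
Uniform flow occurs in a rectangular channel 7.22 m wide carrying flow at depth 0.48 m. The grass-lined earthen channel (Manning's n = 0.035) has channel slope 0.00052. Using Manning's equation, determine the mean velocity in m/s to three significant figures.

0.368 m/s

A = b·y = 7.22 × 0.48 = 3.466 m²
P = b + 2y = 7.22 + 2×0.48 = 8.180 m
R = A/P = 3.466/8.180 = 0.4237 m
Q = (1/n)·A·R^(2/3)·S^(1/2) = (1/0.035) × 3.466 × 0.4237^(2/3) × 0.00052^(1/2) = 1.274 m³/s
V = Q/A = 1.274/3.466 = 0.3675 m/s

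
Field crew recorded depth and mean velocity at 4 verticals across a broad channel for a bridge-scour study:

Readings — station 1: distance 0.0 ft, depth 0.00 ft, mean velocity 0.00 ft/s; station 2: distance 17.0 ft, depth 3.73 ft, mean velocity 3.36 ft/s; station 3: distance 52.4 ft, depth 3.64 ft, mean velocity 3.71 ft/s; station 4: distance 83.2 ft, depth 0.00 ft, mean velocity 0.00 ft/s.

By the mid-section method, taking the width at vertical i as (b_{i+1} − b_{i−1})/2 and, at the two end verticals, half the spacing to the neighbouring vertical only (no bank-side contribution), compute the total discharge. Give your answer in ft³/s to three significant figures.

w_2 = (52.4 − 0.0)/2 = 26.2 ft; q_2 = 3.36 × 3.73 × 26.2 = 328.4 ft³/s
w_3 = (83.2 − 17.0)/2 = 33.1 ft; q_3 = 3.71 × 3.64 × 33.1 = 447.0 ft³/s
Stations 1, 4 contribute zero (depth or velocity is 0).
Q = Σ qᵢ = 775.4 ft³/s

775 ft³/s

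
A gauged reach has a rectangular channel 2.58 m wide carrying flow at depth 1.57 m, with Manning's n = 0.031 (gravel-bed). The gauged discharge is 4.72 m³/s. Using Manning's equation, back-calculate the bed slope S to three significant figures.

0.00207

A = b·y = 2.58 × 1.57 = 4.051 m²
P = b + 2y = 2.58 + 2×1.57 = 5.720 m
R = A/P = 4.051/5.720 = 0.7081 m
S = (Q·n / (1·A·R^(2/3)))² = (4.72×0.031 / (1×4.051×0.7945))² = 0.002067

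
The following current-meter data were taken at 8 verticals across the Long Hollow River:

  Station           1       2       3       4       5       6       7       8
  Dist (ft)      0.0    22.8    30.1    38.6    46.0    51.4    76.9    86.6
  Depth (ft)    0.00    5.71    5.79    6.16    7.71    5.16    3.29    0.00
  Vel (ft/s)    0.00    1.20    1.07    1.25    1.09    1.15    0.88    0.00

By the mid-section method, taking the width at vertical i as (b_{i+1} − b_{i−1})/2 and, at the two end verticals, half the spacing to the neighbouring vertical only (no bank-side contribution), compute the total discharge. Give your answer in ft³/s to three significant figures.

w_2 = (30.1 − 0.0)/2 = 15.05 ft; q_2 = 1.20 × 5.71 × 15.05 = 103.1 ft³/s
w_3 = (38.6 − 22.8)/2 = 7.9 ft; q_3 = 1.07 × 5.79 × 7.9 = 48.94 ft³/s
w_4 = (46.0 − 30.1)/2 = 7.95 ft; q_4 = 1.25 × 6.16 × 7.95 = 61.22 ft³/s
w_5 = (51.4 − 38.6)/2 = 6.4 ft; q_5 = 1.09 × 7.71 × 6.4 = 53.78 ft³/s
w_6 = (76.9 − 46.0)/2 = 15.45 ft; q_6 = 1.15 × 5.16 × 15.45 = 91.68 ft³/s
w_7 = (86.6 − 51.4)/2 = 17.6 ft; q_7 = 0.88 × 3.29 × 17.6 = 50.96 ft³/s
Stations 1, 8 contribute zero (depth or velocity is 0).
Q = Σ qᵢ = 409.7 ft³/s

410 ft³/s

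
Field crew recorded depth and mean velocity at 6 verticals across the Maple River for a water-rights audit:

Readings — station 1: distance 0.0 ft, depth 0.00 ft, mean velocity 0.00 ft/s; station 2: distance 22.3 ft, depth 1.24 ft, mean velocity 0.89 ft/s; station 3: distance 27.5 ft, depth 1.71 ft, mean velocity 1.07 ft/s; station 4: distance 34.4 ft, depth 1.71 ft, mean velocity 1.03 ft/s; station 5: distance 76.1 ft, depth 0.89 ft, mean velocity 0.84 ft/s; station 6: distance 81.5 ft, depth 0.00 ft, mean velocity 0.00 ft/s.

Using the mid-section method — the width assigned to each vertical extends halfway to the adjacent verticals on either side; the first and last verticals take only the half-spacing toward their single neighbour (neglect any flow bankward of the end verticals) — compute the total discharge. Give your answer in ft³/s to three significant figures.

86.6 ft³/s

w_2 = (27.5 − 0.0)/2 = 13.75 ft; q_2 = 0.89 × 1.24 × 13.75 = 15.17 ft³/s
w_3 = (34.4 − 22.3)/2 = 6.05 ft; q_3 = 1.07 × 1.71 × 6.05 = 11.07 ft³/s
w_4 = (76.1 − 27.5)/2 = 24.3 ft; q_4 = 1.03 × 1.71 × 24.3 = 42.80 ft³/s
w_5 = (81.5 − 34.4)/2 = 23.55 ft; q_5 = 0.84 × 0.89 × 23.55 = 17.61 ft³/s
Stations 1, 6 contribute zero (depth or velocity is 0).
Q = Σ qᵢ = 86.65 ft³/s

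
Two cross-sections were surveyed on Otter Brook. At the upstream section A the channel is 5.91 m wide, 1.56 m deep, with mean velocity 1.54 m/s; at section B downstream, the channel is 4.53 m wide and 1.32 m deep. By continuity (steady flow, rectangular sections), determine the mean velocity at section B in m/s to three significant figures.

2.37 m/s

Q = A₁V₁ = (5.91×1.56) × 1.54 = 14.20 m³/s
A₂ = 4.53 × 1.32 = 5.980 m²
V₂ = Q/A₂ = 14.20/5.980 = 2.374 m/s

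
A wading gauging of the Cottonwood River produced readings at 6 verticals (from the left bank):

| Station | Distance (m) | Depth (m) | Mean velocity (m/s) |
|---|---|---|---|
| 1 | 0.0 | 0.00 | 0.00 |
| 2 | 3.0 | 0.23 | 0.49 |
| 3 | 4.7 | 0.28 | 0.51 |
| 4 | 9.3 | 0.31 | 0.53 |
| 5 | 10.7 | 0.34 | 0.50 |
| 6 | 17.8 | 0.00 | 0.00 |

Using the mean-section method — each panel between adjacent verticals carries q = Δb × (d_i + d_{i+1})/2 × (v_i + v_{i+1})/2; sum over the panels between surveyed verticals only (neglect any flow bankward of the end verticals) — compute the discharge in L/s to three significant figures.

Panel 1-2: Δb = 3 m, d̄ = (0.00+0.23)/2 = 0.115, v̄ = (0.00+0.49)/2 = 0.245 → q = 3×0.115×0.245 = 0.08453 m³/s
Panel 2-3: Δb = 1.7 m, d̄ = (0.23+0.28)/2 = 0.255, v̄ = (0.49+0.51)/2 = 0.5 → q = 1.7×0.255×0.5 = 0.2168 m³/s
Panel 3-4: Δb = 4.6 m, d̄ = (0.28+0.31)/2 = 0.295, v̄ = (0.51+0.53)/2 = 0.52 → q = 4.6×0.295×0.52 = 0.7056 m³/s
Panel 4-5: Δb = 1.4 m, d̄ = (0.31+0.34)/2 = 0.325, v̄ = (0.53+0.50)/2 = 0.515 → q = 1.4×0.325×0.515 = 0.2343 m³/s
Panel 5-6: Δb = 7.1 m, d̄ = (0.34+0.00)/2 = 0.17, v̄ = (0.50+0.00)/2 = 0.25 → q = 7.1×0.17×0.25 = 0.3018 m³/s
Q = Σ q = 1.543 m³/s
= 1.543 × 1000 = 1543 L/s

1540 L/s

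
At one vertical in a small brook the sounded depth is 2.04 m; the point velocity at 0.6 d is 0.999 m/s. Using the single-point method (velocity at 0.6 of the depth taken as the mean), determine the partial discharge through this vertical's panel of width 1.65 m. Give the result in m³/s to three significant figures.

v̄ = v₀.₆ = 0.999 m/s
q = v̄ × d × w = 0.9990 × 2.04 × 1.65 = 3.363 m³/s

3.36 m³/s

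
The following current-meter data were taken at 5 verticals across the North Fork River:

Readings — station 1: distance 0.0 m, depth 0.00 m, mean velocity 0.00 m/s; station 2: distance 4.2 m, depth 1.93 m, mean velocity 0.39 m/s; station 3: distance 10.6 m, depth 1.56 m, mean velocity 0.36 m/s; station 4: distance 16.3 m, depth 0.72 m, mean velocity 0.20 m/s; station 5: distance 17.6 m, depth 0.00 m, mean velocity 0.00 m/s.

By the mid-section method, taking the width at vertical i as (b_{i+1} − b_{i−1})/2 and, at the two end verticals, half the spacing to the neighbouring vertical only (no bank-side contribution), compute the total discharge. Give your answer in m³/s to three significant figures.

7.89 m³/s

w_2 = (10.6 − 0.0)/2 = 5.3 m; q_2 = 0.39 × 1.93 × 5.3 = 3.989 m³/s
w_3 = (16.3 − 4.2)/2 = 6.05 m; q_3 = 0.36 × 1.56 × 6.05 = 3.398 m³/s
w_4 = (17.6 − 10.6)/2 = 3.5 m; q_4 = 0.20 × 0.72 × 3.5 = 0.5040 m³/s
Stations 1, 5 contribute zero (depth or velocity is 0).
Q = Σ qᵢ = 7.891 m³/s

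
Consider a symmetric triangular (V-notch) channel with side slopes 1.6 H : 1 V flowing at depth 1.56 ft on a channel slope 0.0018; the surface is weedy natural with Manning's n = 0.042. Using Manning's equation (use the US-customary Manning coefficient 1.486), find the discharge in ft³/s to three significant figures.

A = z·y² = 1.6×1.56² = 3.894 ft²
P = 2y√(1+z²) = 2×1.56×√(1+1.6²) = 5.887 ft
R = A/P = 3.894/5.887 = 0.6614 ft
Q = (1.486/n)·A·R^(2/3)·S^(1/2) = (1.486/0.042) × 3.894 × 0.6614^(2/3) × 0.0018^(1/2) = 4.437 ft³/s

4.44 ft³/s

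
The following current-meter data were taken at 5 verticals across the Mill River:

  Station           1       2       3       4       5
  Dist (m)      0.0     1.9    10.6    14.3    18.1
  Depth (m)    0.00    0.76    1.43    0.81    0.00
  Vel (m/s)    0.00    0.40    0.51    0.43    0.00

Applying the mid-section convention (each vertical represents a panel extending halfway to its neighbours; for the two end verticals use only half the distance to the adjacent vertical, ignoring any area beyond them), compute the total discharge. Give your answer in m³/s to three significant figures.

w_2 = (10.6 − 0.0)/2 = 5.3 m; q_2 = 0.40 × 0.76 × 5.3 = 1.611 m³/s
w_3 = (14.3 − 1.9)/2 = 6.2 m; q_3 = 0.51 × 1.43 × 6.2 = 4.522 m³/s
w_4 = (18.1 − 10.6)/2 = 3.75 m; q_4 = 0.43 × 0.81 × 3.75 = 1.306 m³/s
Stations 1, 5 contribute zero (depth or velocity is 0).
Q = Σ qᵢ = 7.439 m³/s

7.44 m³/s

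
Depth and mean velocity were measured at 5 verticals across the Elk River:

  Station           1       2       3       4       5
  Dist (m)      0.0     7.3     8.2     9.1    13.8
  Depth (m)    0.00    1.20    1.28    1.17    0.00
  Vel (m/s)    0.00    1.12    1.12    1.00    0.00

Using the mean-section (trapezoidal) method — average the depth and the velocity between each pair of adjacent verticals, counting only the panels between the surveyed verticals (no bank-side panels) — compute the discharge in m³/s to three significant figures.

6.25 m³/s

Panel 1-2: Δb = 7.3 m, d̄ = (0.00+1.20)/2 = 0.6, v̄ = (0.00+1.12)/2 = 0.56 → q = 7.3×0.6×0.56 = 2.453 m³/s
Panel 2-3: Δb = 0.9 m, d̄ = (1.20+1.28)/2 = 1.24, v̄ = (1.12+1.12)/2 = 1.12 → q = 0.9×1.24×1.12 = 1.250 m³/s
Panel 3-4: Δb = 0.9 m, d̄ = (1.28+1.17)/2 = 1.225, v̄ = (1.12+1.00)/2 = 1.06 → q = 0.9×1.225×1.06 = 1.169 m³/s
Panel 4-5: Δb = 4.7 m, d̄ = (1.17+0.00)/2 = 0.585, v̄ = (1.00+0.00)/2 = 0.5 → q = 4.7×0.585×0.5 = 1.375 m³/s
Q = Σ q = 6.246 m³/s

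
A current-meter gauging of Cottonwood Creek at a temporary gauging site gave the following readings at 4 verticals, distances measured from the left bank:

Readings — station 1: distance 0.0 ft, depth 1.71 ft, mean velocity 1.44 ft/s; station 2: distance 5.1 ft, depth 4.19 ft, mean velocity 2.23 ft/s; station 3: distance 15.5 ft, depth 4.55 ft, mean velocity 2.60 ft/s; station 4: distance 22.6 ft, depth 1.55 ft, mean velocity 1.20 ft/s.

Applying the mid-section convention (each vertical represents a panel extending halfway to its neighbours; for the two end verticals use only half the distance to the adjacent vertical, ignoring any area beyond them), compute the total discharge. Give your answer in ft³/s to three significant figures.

189 ft³/s

w_1 = (5.1 − 0.0)/2 = 2.55 ft; q_1 = 1.44 × 1.71 × 2.55 = 6.279 ft³/s
w_2 = (15.5 − 0.0)/2 = 7.75 ft; q_2 = 2.23 × 4.19 × 7.75 = 72.41 ft³/s
w_3 = (22.6 − 5.1)/2 = 8.75 ft; q_3 = 2.60 × 4.55 × 8.75 = 103.5 ft³/s
w_4 = (22.6 − 15.5)/2 = 3.55 ft; q_4 = 1.20 × 1.55 × 3.55 = 6.603 ft³/s
Q = Σ qᵢ = 188.8 ft³/s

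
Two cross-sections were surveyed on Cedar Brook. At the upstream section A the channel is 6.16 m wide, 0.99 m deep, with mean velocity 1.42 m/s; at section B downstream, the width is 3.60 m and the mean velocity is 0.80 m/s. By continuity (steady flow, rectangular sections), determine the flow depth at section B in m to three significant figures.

Q = A₁V₁ = (6.16×0.99) × 1.42 = 8.660 m³/s
d₂ = Q/(b₂ V₂) = 8.660/(3.60×0.80) = 3.007 m

3.01 m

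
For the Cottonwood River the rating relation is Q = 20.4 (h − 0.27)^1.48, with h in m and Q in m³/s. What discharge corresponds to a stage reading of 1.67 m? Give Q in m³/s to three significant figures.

33.6 m³/s

Q = 20.4 × (1.67 − 0.27)^1.48 = 20.4 × 1.4^1.48 = 33.57 m³/s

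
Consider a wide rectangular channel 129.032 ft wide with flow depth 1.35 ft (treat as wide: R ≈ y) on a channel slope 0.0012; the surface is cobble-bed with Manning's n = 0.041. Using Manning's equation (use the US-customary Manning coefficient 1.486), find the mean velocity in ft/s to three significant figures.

A = b·y = 129.032 × 1.35 = 174.2 ft²
Wide channel: R ≈ y = 1.35 ft
Q = (1.486/n)·A·R^(2/3)·S^(1/2) = (1.486/0.041) × 174.2 × 1.350^(2/3) × 0.0012^(1/2) = 267.1 ft³/s
V = Q/A = 267.1/174.2 = 1.534 ft/s

1.53 ft/s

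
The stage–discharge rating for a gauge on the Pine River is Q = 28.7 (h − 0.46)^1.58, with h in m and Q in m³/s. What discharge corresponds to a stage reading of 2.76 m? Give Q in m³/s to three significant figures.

107 m³/s

Q = 28.7 × (2.76 − 0.46)^1.58 = 28.7 × 2.3^1.58 = 107.0 m³/s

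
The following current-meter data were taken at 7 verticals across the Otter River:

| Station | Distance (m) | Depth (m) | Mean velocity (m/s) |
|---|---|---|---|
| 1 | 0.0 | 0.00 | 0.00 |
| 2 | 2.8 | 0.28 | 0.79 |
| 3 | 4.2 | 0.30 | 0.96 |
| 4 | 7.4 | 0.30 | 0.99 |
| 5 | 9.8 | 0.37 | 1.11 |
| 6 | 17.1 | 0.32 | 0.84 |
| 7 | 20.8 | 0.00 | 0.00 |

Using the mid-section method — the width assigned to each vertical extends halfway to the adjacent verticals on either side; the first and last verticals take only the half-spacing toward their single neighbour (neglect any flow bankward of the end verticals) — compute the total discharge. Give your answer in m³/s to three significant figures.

w_2 = (4.2 − 0.0)/2 = 2.1 m; q_2 = 0.79 × 0.28 × 2.1 = 0.4645 m³/s
w_3 = (7.4 − 2.8)/2 = 2.3 m; q_3 = 0.96 × 0.30 × 2.3 = 0.6624 m³/s
w_4 = (9.8 − 4.2)/2 = 2.8 m; q_4 = 0.99 × 0.30 × 2.8 = 0.8316 m³/s
w_5 = (17.1 − 7.4)/2 = 4.85 m; q_5 = 1.11 × 0.37 × 4.85 = 1.992 m³/s
w_6 = (20.8 − 9.8)/2 = 5.5 m; q_6 = 0.84 × 0.32 × 5.5 = 1.478 m³/s
Stations 1, 7 contribute zero (depth or velocity is 0).
Q = Σ qᵢ = 5.429 m³/s

5.43 m³/s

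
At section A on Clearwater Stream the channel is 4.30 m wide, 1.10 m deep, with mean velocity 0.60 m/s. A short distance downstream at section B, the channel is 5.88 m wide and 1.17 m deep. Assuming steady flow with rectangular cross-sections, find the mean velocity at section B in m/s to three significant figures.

Q = A₁V₁ = (4.30×1.10) × 0.60 = 2.838 m³/s
A₂ = 5.88 × 1.17 = 6.880 m²
V₂ = Q/A₂ = 2.838/6.880 = 0.4125 m/s

0.413 m/s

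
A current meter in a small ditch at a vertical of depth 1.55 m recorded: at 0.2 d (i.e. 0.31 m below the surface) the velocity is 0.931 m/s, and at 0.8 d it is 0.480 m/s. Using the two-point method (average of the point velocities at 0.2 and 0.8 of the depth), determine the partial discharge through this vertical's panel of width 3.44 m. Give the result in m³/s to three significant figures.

3.76 m³/s

v̄ = (0.931 + 0.480) / 2 = 0.7055 m/s
q = v̄ × d × w = 0.7055 × 1.55 × 3.44 = 3.762 m³/s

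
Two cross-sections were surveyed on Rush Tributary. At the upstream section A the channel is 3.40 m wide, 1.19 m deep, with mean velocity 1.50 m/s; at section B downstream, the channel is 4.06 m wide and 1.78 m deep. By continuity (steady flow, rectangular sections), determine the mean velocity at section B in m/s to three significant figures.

0.840 m/s

Q = A₁V₁ = (3.40×1.19) × 1.50 = 6.069 m³/s
A₂ = 4.06 × 1.78 = 7.227 m²
V₂ = Q/A₂ = 6.069/7.227 = 0.8398 m/s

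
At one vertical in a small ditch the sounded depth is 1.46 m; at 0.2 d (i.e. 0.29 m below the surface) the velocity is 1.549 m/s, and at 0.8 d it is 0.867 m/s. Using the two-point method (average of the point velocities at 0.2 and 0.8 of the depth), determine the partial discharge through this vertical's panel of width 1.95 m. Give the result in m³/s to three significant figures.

v̄ = (1.549 + 0.867) / 2 = 1.208 m/s
q = v̄ × d × w = 1.208 × 1.46 × 1.95 = 3.439 m³/s

3.44 m³/s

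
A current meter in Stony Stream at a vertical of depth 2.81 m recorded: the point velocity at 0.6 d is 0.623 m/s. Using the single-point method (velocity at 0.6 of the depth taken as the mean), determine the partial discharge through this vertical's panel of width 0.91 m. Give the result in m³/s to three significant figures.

1.59 m³/s

v̄ = v₀.₆ = 0.623 m/s
q = v̄ × d × w = 0.6230 × 2.81 × 0.91 = 1.593 m³/s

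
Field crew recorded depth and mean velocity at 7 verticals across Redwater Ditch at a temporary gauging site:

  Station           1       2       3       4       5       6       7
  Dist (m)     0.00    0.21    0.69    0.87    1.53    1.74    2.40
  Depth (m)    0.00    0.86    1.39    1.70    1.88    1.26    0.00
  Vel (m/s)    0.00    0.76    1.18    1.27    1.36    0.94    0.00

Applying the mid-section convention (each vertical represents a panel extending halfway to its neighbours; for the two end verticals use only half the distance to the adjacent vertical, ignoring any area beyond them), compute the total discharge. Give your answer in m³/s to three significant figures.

w_2 = (0.69 − 0.00)/2 = 0.345 m; q_2 = 0.76 × 0.86 × 0.345 = 0.2255 m³/s
w_3 = (0.87 − 0.21)/2 = 0.33 m; q_3 = 1.18 × 1.39 × 0.33 = 0.5413 m³/s
w_4 = (1.53 − 0.69)/2 = 0.42 m; q_4 = 1.27 × 1.70 × 0.42 = 0.9068 m³/s
w_5 = (1.74 − 0.87)/2 = 0.435 m; q_5 = 1.36 × 1.88 × 0.435 = 1.112 m³/s
w_6 = (2.40 − 1.53)/2 = 0.435 m; q_6 = 0.94 × 1.26 × 0.435 = 0.5152 m³/s
Stations 1, 7 contribute zero (depth or velocity is 0).
Q = Σ qᵢ = 3.301 m³/s

3.30 m³/s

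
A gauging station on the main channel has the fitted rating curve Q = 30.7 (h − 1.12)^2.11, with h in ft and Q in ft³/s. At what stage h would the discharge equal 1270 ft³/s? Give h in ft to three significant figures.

6.96 ft

h − h₀ = (Q/C)^(1/b) = (1270/30.7)^(1/2.11) = 5.837 ft
h = 1.12 + 5.837 = 6.957 ft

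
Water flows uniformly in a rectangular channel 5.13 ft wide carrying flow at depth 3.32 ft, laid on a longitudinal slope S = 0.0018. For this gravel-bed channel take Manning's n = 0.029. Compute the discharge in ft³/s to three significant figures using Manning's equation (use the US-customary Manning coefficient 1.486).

47.4 ft³/s

A = b·y = 5.13 × 3.32 = 17.03 ft²
P = b + 2y = 5.13 + 2×3.32 = 11.77 ft
R = A/P = 17.03/11.77 = 1.447 ft
Q = (1.486/n)·A·R^(2/3)·S^(1/2) = (1.486/0.029) × 17.03 × 1.447^(2/3) × 0.0018^(1/2) = 47.37 ft³/s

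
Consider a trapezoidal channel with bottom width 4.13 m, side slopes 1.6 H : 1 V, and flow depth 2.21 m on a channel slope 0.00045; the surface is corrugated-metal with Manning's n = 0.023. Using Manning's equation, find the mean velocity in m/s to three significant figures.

A = (b + z·y)·y = (4.13 + 1.6×2.21)×2.21 = 16.94 m²
P = b + 2y√(1+z²) = 4.13 + 2×2.21×√(1+1.6²) = 12.47 m
R = A/P = 16.94/12.47 = 1.359 m
Q = (1/n)·A·R^(2/3)·S^(1/2) = (1/0.023) × 16.94 × 1.359^(2/3) × 0.00045^(1/2) = 19.17 m³/s
V = Q/A = 19.17/16.94 = 1.131 m/s

1.13 m/s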